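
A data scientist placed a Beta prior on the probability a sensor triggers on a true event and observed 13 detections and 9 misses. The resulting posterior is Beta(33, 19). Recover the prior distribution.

Under Beta–binomial conjugacy the posterior parameters are (α+s, β+f).
Subtract the data counts: 33−13=20, 19−9=10.

Beta(20, 10)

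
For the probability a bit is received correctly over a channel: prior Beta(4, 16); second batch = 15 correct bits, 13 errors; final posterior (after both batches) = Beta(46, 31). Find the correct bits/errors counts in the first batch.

27 correct bits and 2 errors

Because Beta–binomial updating is additive in the counts, the combined data contributed (α_post−α_prior, β_post−β_prior) successes and failures.
Total across both batches: 46−4=42 correct bits, 31−16=15 errors.
Subtract the second batch: 42−15=27 correct bits and 15−13=2 errors.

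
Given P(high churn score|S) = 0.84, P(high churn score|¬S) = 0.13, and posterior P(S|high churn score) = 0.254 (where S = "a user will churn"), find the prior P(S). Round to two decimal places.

In odds form, posterior odds = prior odds × likelihood ratio, so prior odds = posterior odds ÷ LR.
Posterior odds = 0.254/(1−0.254) = 0.3405. LR = 0.84/0.13 = 6.4615.
Prior odds = 0.3405/6.4615 = 0.0527, so P(S) = 0.0527/(1+0.0527) ≈ 0.05.

P(S) = 0.05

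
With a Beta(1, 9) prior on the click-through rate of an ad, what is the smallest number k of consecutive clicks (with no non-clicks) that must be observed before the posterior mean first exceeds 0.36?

k = 5

After k clicks and 0 non-clicks the posterior is Beta(1+k, 9), with mean (1+k)/(1+9+k).
Set (1+k)/(10+k) > 0.36 and solve: k > (0.36·10 − 1)/(1 − 0.36) = 4.062.
The smallest integer exceeding 4.062 is 5, and checking k=5: (6)/(15) = 0.4000 > 0.36.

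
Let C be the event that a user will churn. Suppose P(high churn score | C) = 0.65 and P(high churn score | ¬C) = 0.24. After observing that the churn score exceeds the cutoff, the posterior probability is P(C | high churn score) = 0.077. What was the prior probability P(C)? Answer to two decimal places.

P(C) = 0.03

In odds form, posterior odds = prior odds × likelihood ratio, so prior odds = posterior odds ÷ LR.
Posterior odds = 0.077/(1−0.077) = 0.0834. LR = 0.65/0.24 = 2.7083.
Prior odds = 0.0834/2.7083 = 0.0308, so P(C) = 0.0308/(1+0.0308) ≈ 0.03.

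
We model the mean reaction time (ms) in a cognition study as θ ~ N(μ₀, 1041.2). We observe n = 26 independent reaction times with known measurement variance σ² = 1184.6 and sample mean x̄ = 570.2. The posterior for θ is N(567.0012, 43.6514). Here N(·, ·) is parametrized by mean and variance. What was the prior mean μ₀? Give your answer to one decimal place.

The posterior mean is a precision-weighted average: μ_n = (τ₀μ₀ + τ_data·x̄)/(τ₀+τ_data), with τ₀=1/σ₀² and τ_data=n/σ².
Here τ₀ = 1/1041.2 = 0.000960 and τ_data = 26/1184.6 = 0.021948, so τ_n = 0.022908.
Rearranging for μ₀: μ₀ = (μ_n·τ_n − τ_data·x̄)/τ₀ = (567.0012·0.022908 − 0.021948·570.2) / 0.000960 = 0.474114/0.000960 ≈ 493.9.

μ₀ = 493.9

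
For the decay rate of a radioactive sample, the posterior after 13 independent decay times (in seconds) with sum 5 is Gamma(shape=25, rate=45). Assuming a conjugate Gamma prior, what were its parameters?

Gamma(shape=12, rate=40)

Gamma–exponential conjugacy: posterior shape = α + n, posterior rate = β + Σtᵢ.
So α = 25 − 13 = 12 and β = 45 − 5 = 40.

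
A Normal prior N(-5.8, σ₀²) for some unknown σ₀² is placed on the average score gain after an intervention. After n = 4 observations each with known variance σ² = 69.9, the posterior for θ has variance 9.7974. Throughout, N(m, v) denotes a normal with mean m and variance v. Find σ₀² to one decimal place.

σ₀² = 22.3

For the Normal–Normal model with known σ², precisions add: τ_n = τ₀ + n/σ².
So 1/σ₀² = 1/9.7974 − 4/69.9 = 0.102068 − 0.057225 = 0.044843.
Hence σ₀² = 1/0.044843 ≈ 22.3.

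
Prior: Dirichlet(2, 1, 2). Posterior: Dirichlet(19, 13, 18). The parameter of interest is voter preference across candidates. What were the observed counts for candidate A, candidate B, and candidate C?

counts (17, 12, 16)

For a Dirichlet(α) prior with multinomial counts c, the posterior is Dirichlet(α + c) componentwise.
Counts are posterior − prior componentwise: 19−2=17, 13−1=12, 18−2=16.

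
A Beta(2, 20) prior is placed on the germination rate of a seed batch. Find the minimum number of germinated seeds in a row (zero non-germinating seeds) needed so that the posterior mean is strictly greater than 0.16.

After k germinated seeds and 0 non-germinating seeds the posterior is Beta(2+k, 20), with mean (2+k)/(2+20+k).
Set (2+k)/(22+k) > 0.16 and solve: k > (0.16·22 − 2)/(1 − 0.16) = 1.810.
The smallest integer exceeding 1.810 is 2.

k = 2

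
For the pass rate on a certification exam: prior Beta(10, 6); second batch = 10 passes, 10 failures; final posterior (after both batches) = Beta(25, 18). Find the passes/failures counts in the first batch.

5 passes and 2 failures

Because Beta–binomial updating is additive in the counts, the combined data contributed (α_post−α_prior, β_post−β_prior) successes and failures.
Total across both batches: 25−10=15 passes, 18−6=12 failures.
Subtract the second batch: 15−10=5 passes and 12−10=2 failures.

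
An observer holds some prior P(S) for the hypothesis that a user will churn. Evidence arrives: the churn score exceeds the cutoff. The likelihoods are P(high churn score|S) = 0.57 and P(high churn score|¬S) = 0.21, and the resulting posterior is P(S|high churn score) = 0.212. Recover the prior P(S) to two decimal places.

In odds form, posterior odds = prior odds × likelihood ratio, so prior odds = posterior odds ÷ LR.
Posterior odds = 0.212/(1−0.212) = 0.2690. LR = 0.57/0.21 = 2.7143.
Prior odds = 0.2690/2.7143 = 0.0991, so P(S) = 0.0991/(1+0.0991) ≈ 0.09.

P(S) = 0.09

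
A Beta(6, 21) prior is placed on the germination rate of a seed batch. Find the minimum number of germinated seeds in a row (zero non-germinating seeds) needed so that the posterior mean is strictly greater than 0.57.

k = 22

After k germinated seeds and 0 non-germinating seeds the posterior is Beta(6+k, 21), with mean (6+k)/(6+21+k).
Set (6+k)/(27+k) > 0.57 and solve: k > (0.57·27 − 6)/(1 − 0.57) = 21.837.
The smallest integer exceeding 21.837 is 22, and checking k=22: (28)/(49) = 0.5714 > 0.57.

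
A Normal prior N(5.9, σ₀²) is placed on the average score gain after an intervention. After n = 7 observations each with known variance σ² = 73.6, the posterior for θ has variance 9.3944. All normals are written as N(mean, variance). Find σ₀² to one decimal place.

For the Normal–Normal model with known σ², precisions add: τ_n = τ₀ + n/σ².
So 1/σ₀² = 1/9.3944 − 7/73.6 = 0.106446 − 0.095109 = 0.011337.
Hence σ₀² = 1/0.011337 ≈ 88.2.

σ₀² = 88.2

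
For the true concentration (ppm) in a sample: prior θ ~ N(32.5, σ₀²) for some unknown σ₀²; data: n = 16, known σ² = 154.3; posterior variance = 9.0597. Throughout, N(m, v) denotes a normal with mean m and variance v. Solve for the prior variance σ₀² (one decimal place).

σ₀² = 149.6

Posterior precision equals prior precision plus data precision: 1/σ_n² = 1/σ₀² + n/σ².
So 1/σ₀² = 1/9.0597 − 16/154.3 = 0.110379 − 0.103694 = 0.006685.
Hence σ₀² = 1/0.006685 ≈ 149.6.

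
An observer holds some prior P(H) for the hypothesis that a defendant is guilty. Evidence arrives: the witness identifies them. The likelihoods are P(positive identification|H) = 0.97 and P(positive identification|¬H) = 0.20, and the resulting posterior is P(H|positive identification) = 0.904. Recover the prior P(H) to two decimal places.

P(H) = 0.66

Bayes' rule in odds form gives O(H|E) = O(H)·[P(E|H)/P(E|¬H)], hence O(H) = O(H|E)/LR.
Posterior odds = 0.904/(1−0.904) = 9.4167. LR = 0.97/0.20 = 4.8500.
Prior odds = 9.4167/4.8500 = 1.9416, so P(H) = 1.9416/(1+1.9416) ≈ 0.66.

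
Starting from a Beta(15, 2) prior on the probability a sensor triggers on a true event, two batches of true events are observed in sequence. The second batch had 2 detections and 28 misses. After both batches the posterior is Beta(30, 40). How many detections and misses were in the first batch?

13 detections and 10 misses

Sequential conjugate updates are equivalent to a single update on the pooled data, so total successes = posterior α − prior α and total failures = posterior β − prior β.
Total across both batches: 30−15=15 detections, 40−2=38 misses.
Subtract the second batch: 15−2=13 detections and 38−28=10 misses.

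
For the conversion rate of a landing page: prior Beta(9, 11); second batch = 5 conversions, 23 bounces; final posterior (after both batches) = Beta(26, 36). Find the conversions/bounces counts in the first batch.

12 conversions and 2 bounces

Because Beta–binomial updating is additive in the counts, the combined data contributed (α_post−α_prior, β_post−β_prior) successes and failures.
Total across both batches: 26−9=17 conversions, 36−11=25 bounces.
Subtract the second batch: 17−5=12 conversions and 25−23=2 bounces.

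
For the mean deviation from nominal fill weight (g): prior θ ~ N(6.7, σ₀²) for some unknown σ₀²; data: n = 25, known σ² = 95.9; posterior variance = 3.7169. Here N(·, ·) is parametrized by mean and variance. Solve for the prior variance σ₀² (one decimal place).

For the Normal–Normal model with known σ², precisions add: τ_n = τ₀ + n/σ².
So 1/σ₀² = 1/3.7169 − 25/95.9 = 0.269041 − 0.260688 = 0.008353.
Hence σ₀² = 1/0.008353 ≈ 119.7.

σ₀² = 119.7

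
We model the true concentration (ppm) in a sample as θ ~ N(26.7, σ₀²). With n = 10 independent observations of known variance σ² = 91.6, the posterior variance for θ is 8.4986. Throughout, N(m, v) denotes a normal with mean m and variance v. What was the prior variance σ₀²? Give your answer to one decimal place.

Posterior precision equals prior precision plus data precision: 1/σ_n² = 1/σ₀² + n/σ².
So 1/σ₀² = 1/8.4986 − 10/91.6 = 0.117666 − 0.109170 = 0.008496.
Hence σ₀² = 1/0.008496 ≈ 117.7.

σ₀² = 117.7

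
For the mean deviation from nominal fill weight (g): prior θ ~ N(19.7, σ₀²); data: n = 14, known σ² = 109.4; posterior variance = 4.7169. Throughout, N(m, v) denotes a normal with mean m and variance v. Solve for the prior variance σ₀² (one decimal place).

For the Normal–Normal model with known σ², precisions add: τ_n = τ₀ + n/σ².
So 1/σ₀² = 1/4.7169 − 14/109.4 = 0.212004 − 0.127971 = 0.084033.
Hence σ₀² = 1/0.084033 ≈ 11.9.

σ₀² = 11.9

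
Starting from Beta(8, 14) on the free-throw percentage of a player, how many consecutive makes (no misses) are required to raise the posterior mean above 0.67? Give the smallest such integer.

k = 21

After k makes and 0 misses the posterior is Beta(8+k, 14), with mean (8+k)/(8+14+k).
Set (8+k)/(22+k) > 0.67 and solve: k > (0.67·22 − 8)/(1 − 0.67) = 20.424.
The smallest integer exceeding 20.424 is 21, and checking k=21: (29)/(43) = 0.6744 > 0.67.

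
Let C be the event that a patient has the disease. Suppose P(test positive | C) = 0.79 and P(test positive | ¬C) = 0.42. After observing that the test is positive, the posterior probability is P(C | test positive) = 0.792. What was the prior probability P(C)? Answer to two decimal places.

Bayes' rule in odds form gives O(C|E) = O(C)·[P(E|C)/P(E|¬C)], hence O(C) = O(C|E)/LR.
Posterior odds = 0.792/(1−0.792) = 3.8077. LR = 0.79/0.42 = 1.8810.
Prior odds = 3.8077/1.8810 = 2.0243, so P(C) = 2.0243/(1+2.0243) ≈ 0.67.

P(C) = 0.67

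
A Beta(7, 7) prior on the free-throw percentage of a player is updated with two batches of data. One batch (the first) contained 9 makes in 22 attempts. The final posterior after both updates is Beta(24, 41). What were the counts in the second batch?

Because Beta–binomial updating is additive in the counts, the combined data contributed (α_post−α_prior, β_post−β_prior) successes and failures.
Total across both batches: 24−7=17 makes, 41−7=34 misses.
Subtract the first batch: 17−9=8 makes and 34−13=21 misses.

8 makes and 21 misses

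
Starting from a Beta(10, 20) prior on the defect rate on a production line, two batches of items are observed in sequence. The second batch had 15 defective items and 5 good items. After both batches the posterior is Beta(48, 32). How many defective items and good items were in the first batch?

Because Beta–binomial updating is additive in the counts, the combined data contributed (α_post−α_prior, β_post−β_prior) successes and failures.
Total across both batches: 48−10=38 defective items, 32−20=12 good items.
Subtract the second batch: 38−15=23 defective items and 12−5=7 good items.

23 defective items and 7 good items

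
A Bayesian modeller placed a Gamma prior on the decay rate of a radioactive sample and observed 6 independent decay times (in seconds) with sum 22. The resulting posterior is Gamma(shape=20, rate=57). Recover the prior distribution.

For an exponential likelihood with a Gamma(α, β) prior on the rate, n observations with total T give posterior Gamma(α+n, β+T).
So α = 20 − 6 = 14 and β = 57 − 22 = 35.

Gamma(shape=14, rate=35)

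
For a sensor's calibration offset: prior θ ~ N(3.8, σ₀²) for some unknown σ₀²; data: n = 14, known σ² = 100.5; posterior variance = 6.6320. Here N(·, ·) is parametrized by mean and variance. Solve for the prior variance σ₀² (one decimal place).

σ₀² = 87.1

Posterior precision equals prior precision plus data precision: 1/σ_n² = 1/σ₀² + n/σ².
So 1/σ₀² = 1/6.6320 − 14/100.5 = 0.150784 − 0.139303 = 0.011481.
Hence σ₀² = 1/0.011481 ≈ 87.1.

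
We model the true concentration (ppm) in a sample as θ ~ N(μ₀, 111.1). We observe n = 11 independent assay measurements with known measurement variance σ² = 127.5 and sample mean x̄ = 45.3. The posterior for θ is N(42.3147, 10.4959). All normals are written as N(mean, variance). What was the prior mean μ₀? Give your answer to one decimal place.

With known observation variance, the Normal–Normal posterior has precision τ_n = τ₀ + n/σ² and mean μ_n = (τ₀μ₀ + (n/σ²)x̄)/τ_n.
Here τ₀ = 1/111.1 = 0.009001 and τ_data = 11/127.5 = 0.086275, so τ_n = 0.095276.
Rearranging for μ₀: μ₀ = (μ_n·τ_n − τ_data·x̄)/τ₀ = (42.3147·0.095276 − 0.086275·45.3) / 0.009001 = 0.123318/0.009001 ≈ 13.7.

μ₀ = 13.7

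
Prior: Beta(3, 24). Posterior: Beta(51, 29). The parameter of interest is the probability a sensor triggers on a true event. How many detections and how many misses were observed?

48 detections and 5 misses

Under Beta–binomial conjugacy the posterior parameters are (a+s, b+f).
Match parameters: s=51−3=48, f=29−24=5.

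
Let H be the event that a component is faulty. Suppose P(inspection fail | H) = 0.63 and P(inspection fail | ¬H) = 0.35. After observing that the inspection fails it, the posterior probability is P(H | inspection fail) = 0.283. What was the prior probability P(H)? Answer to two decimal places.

In odds form, posterior odds = prior odds × likelihood ratio, so prior odds = posterior odds ÷ LR.
Posterior odds = 0.283/(1−0.283) = 0.3947. LR = 0.63/0.35 = 1.8000.
Prior odds = 0.3947/1.8000 = 0.2193, so P(H) = 0.2193/(1+0.2193) ≈ 0.18.

P(H) = 0.18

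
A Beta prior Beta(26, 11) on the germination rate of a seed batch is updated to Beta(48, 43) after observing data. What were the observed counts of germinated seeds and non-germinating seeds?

A Beta(a, b) prior with s successes and f failures in binomial data gives a Beta(a+s, b+f) posterior.
So s = 48 − 26 = 22 and f = 43 − 11 = 32.

22 germinated seeds and 32 non-germinating seeds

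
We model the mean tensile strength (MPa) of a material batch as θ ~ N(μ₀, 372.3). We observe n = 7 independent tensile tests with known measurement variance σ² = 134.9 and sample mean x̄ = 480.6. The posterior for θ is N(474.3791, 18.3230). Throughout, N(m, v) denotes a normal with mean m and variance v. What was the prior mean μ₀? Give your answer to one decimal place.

μ₀ = 354.2

With known observation variance, the Normal–Normal posterior has precision τ_n = τ₀ + n/σ² and mean μ_n = (τ₀μ₀ + (n/σ²)x̄)/τ_n.
Here τ₀ = 1/372.3 = 0.002686 and τ_data = 7/134.9 = 0.051890, so τ_n = 0.054576.
Rearranging for μ₀: μ₀ = (μ_n·τ_n − τ_data·x̄)/τ₀ = (474.3791·0.054576 − 0.051890·480.6) / 0.002686 = 0.951380/0.002686 ≈ 354.2.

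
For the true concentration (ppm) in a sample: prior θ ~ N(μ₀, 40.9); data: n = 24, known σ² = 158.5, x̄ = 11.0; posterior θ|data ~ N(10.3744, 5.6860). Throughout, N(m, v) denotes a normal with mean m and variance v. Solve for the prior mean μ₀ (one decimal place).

With known observation variance, the Normal–Normal posterior has precision τ_n = τ₀ + n/σ² and mean μ_n = (τ₀μ₀ + (n/σ²)x̄)/τ_n.
Here τ₀ = 1/40.9 = 0.024450 and τ_data = 24/158.5 = 0.151420, so τ_n = 0.175870.
Rearranging for μ₀: μ₀ = (μ_n·τ_n − τ_data·x̄)/τ₀ = (10.3744·0.175870 − 0.151420·11.0) / 0.024450 = 0.158926/0.024450 ≈ 6.5.

μ₀ = 6.5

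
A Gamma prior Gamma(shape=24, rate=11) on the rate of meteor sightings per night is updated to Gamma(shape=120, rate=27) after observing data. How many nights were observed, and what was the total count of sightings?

n = 16 nights with total 96 sightings

A Gamma(α, β) prior (rate parametrization) on a Poisson rate with n observations summing to S gives posterior Gamma(α+S, β+n).
Matching: Σxᵢ = 120 − 24 = 96 and n = 27 − 11 = 16.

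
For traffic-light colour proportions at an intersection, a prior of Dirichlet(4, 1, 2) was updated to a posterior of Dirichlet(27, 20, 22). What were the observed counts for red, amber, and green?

For a Dirichlet(α) prior with multinomial counts c, the posterior is Dirichlet(α + c) componentwise.
Counts are posterior − prior componentwise: 27−4=23, 20−1=19, 22−2=20.

counts (23, 19, 20)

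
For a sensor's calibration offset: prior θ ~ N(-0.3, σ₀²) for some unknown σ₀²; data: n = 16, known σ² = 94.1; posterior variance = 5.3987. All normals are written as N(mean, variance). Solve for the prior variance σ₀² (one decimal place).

Posterior precision equals prior precision plus data precision: 1/σ_n² = 1/σ₀² + n/σ².
So 1/σ₀² = 1/5.3987 − 16/94.1 = 0.185230 − 0.170032 = 0.015198.
Hence σ₀² = 1/0.015198 ≈ 65.8.

σ₀² = 65.8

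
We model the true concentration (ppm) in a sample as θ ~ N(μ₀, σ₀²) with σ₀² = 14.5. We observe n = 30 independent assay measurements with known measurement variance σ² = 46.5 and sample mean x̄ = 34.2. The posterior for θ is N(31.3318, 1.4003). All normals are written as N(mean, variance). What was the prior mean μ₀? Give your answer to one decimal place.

The posterior mean is a precision-weighted average: μ_n = (τ₀μ₀ + τ_data·x̄)/(τ₀+τ_data), with τ₀=1/σ₀² and τ_data=n/σ².
Here τ₀ = 1/14.5 = 0.068966 and τ_data = 30/46.5 = 0.645161, so τ_n = 0.714127.
Rearranging for μ₀: μ₀ = (μ_n·τ_n − τ_data·x̄)/τ₀ = (31.3318·0.714127 − 0.645161·34.2) / 0.068966 = 0.310378/0.068966 ≈ 4.5.

μ₀ = 4.5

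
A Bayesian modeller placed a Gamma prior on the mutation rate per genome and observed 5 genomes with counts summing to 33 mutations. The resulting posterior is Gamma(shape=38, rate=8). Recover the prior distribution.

Gamma(shape=5, rate=3)

A Gamma(α, β) prior (rate parametrization) on a Poisson rate with n observations summing to S gives posterior Gamma(α+S, β+n).
So α = 38 − 33 = 5 and β = 8 − 5 = 3.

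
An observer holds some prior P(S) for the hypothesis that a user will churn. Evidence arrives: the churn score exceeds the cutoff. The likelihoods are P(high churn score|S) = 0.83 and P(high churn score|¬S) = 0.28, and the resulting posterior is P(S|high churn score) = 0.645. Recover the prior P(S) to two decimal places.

Bayes' rule in odds form gives O(S|E) = O(S)·[P(E|S)/P(E|¬S)], hence O(S) = O(S|E)/LR.
Posterior odds = 0.645/(1−0.645) = 1.8169. LR = 0.83/0.28 = 2.9643.
Prior odds = 1.8169/2.9643 = 0.6129, so P(S) = 0.6129/(1+0.6129) ≈ 0.38.

P(S) = 0.38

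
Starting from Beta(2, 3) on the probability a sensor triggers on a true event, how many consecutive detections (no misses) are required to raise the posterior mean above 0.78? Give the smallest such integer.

After k detections and 0 misses the posterior is Beta(2+k, 3), with mean (2+k)/(2+3+k).
Set (2+k)/(5+k) > 0.78 and solve: k > (0.78·5 − 2)/(1 − 0.78) = 8.636.
The smallest integer exceeding 8.636 is 9, and checking k=9: (11)/(14) = 0.7857 > 0.78.

k = 9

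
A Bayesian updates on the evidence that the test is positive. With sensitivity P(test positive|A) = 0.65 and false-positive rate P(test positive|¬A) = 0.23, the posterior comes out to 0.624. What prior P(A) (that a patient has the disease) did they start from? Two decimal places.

In odds form, posterior odds = prior odds × likelihood ratio, so prior odds = posterior odds ÷ LR.
Posterior odds = 0.624/(1−0.624) = 1.6596. LR = 0.65/0.23 = 2.8261.
Prior odds = 1.6596/2.8261 = 0.5872, so P(A) = 0.5872/(1+0.5872) ≈ 0.37.

P(A) = 0.37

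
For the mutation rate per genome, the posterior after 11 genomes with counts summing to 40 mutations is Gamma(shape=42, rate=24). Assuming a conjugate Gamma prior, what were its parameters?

Gamma(shape=2, rate=13)

Gamma–Poisson conjugacy: posterior shape = α + Σxᵢ, posterior rate = β + n.
So α = 42 − 40 = 2 and β = 24 − 11 = 13.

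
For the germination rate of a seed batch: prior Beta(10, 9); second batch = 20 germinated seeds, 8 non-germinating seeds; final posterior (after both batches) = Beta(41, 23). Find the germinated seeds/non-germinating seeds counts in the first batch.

Sequential conjugate updates are equivalent to a single update on the pooled data, so total successes = posterior α − prior α and total failures = posterior β − prior β.
Total across both batches: 41−10=31 germinated seeds, 23−9=14 non-germinating seeds.
Subtract the second batch: 31−20=11 germinated seeds and 14−8=6 non-germinating seeds.

11 germinated seeds and 6 non-germinating seeds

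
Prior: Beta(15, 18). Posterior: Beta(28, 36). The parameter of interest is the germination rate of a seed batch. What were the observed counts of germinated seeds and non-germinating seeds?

Under Beta–binomial conjugacy the posterior parameters are (α+s, β+f).
So s = 28 − 15 = 13 and f = 36 − 18 = 18.

13 germinated seeds and 18 non-germinating seeds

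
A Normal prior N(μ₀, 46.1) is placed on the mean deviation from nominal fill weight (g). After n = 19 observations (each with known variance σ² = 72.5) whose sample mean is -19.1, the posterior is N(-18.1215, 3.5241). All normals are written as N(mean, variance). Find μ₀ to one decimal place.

μ₀ = -6.3

With known observation variance, the Normal–Normal posterior has precision τ_n = τ₀ + n/σ² and mean μ_n = (τ₀μ₀ + (n/σ²)x̄)/τ_n.
Here τ₀ = 1/46.1 = 0.021692 and τ_data = 19/72.5 = 0.262069, so τ_n = 0.283761.
Rearranging for μ₀: μ₀ = (μ_n·τ_n − τ_data·x̄)/τ₀ = (-18.1215·0.283761 − 0.262069·-19.1) / 0.021692 = -0.136657/0.021692 ≈ -6.3.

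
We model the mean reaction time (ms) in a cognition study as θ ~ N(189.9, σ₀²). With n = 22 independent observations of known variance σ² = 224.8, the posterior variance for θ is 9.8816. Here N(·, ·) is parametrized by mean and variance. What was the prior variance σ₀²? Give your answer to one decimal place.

σ₀² = 300.0

For the Normal–Normal model with known σ², precisions add: τ_n = τ₀ + n/σ².
So 1/σ₀² = 1/9.8816 − 22/224.8 = 0.101198 − 0.097865 = 0.003333.
Hence σ₀² = 1/0.003333 ≈ 300.0.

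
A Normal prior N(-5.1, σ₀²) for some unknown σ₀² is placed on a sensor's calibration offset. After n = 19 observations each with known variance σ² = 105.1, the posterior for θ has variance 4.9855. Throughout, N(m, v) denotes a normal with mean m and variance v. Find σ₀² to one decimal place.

Posterior precision equals prior precision plus data precision: 1/σ_n² = 1/σ₀² + n/σ².
So 1/σ₀² = 1/4.9855 − 19/105.1 = 0.200582 − 0.180780 = 0.019802.
Hence σ₀² = 1/0.019802 ≈ 50.5.

σ₀² = 50.5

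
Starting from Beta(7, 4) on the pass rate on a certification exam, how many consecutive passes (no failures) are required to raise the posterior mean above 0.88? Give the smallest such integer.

After k passes and 0 failures the posterior is Beta(7+k, 4), with mean (7+k)/(7+4+k).
Set (7+k)/(11+k) > 0.88 and solve: k > (0.88·11 − 7)/(1 − 0.88) = 22.333.
The smallest integer exceeding 22.333 is 23, and checking k=23: (30)/(34) = 0.8824 > 0.88.

k = 23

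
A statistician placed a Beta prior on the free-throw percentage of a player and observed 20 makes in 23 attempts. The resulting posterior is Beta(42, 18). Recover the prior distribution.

Beta(22, 15)

Under Beta–binomial conjugacy the posterior parameters are (a+s, b+f).
So a = 42 − 20 = 22 and b = 18 − 3 = 15.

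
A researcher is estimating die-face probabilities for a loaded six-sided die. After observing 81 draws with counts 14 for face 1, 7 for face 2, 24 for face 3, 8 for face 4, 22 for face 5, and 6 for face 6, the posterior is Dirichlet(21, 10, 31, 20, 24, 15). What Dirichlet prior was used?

For a Dirichlet(α) prior with multinomial counts c, the posterior is Dirichlet(α + c) componentwise.
Subtract each count from the matching posterior parameter: 21−14=7, 10−7=3, 31−24=7, 20−8=12, 24−22=2, 15−6=9.

Dirichlet(7, 3, 7, 12, 2, 9)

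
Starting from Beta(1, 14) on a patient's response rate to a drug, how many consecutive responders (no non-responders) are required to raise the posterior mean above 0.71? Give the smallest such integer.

After k responders and 0 non-responders the posterior is Beta(1+k, 14), with mean (1+k)/(1+14+k).
Set (1+k)/(15+k) > 0.71 and solve: k > (0.71·15 − 1)/(1 − 0.71) = 33.276.
The smallest integer exceeding 33.276 is 34.

k = 34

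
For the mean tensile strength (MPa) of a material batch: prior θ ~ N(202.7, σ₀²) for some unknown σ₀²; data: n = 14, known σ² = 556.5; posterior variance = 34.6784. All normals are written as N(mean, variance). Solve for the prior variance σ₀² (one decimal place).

σ₀² = 271.8

For the Normal–Normal model with known σ², precisions add: τ_n = τ₀ + n/σ².
So 1/σ₀² = 1/34.6784 − 14/556.5 = 0.028836 − 0.025157 = 0.003679.
Hence σ₀² = 1/0.003679 ≈ 271.8.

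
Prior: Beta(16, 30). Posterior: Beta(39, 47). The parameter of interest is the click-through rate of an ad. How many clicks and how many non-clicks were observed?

23 clicks and 17 non-clicks

Beta is conjugate to the binomial likelihood: posterior = Beta(α+s, β+f).
So s = 39 − 16 = 23 and f = 47 − 30 = 17.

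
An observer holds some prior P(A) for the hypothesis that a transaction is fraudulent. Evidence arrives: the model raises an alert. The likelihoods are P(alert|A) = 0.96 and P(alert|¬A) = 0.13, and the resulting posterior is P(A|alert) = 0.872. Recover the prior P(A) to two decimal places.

Bayes' rule in odds form gives O(A|E) = O(A)·[P(E|A)/P(E|¬A)], hence O(A) = O(A|E)/LR.
Posterior odds = 0.872/(1−0.872) = 6.8125. LR = 0.96/0.13 = 7.3846.
Prior odds = 6.8125/7.3846 = 0.9225, so P(A) = 0.9225/(1+0.9225) ≈ 0.48.

P(A) = 0.48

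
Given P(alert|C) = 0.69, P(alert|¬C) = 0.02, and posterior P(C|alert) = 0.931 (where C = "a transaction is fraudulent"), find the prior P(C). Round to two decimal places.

P(C) = 0.28

In odds form, posterior odds = prior odds × likelihood ratio, so prior odds = posterior odds ÷ LR.
Posterior odds = 0.931/(1−0.931) = 13.4928. LR = 0.69/0.02 = 34.5000.
Prior odds = 13.4928/34.5000 = 0.3911, so P(C) = 0.3911/(1+0.3911) ≈ 0.28.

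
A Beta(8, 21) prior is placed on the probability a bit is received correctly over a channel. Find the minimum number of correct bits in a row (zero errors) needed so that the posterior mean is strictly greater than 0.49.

k = 13

After k correct bits and 0 errors the posterior is Beta(8+k, 21), with mean (8+k)/(8+21+k).
Set (8+k)/(29+k) > 0.49 and solve: k > (0.49·29 − 8)/(1 − 0.49) = 12.176.
The smallest integer exceeding 12.176 is 13.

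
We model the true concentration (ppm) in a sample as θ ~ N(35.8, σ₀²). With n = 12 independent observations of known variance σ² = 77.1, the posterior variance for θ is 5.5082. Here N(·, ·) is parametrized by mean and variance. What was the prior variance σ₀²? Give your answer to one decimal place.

σ₀² = 38.6

For the Normal–Normal model with known σ², precisions add: τ_n = τ₀ + n/σ².
So 1/σ₀² = 1/5.5082 − 12/77.1 = 0.181548 − 0.155642 = 0.025906.
Hence σ₀² = 1/0.025906 ≈ 38.6.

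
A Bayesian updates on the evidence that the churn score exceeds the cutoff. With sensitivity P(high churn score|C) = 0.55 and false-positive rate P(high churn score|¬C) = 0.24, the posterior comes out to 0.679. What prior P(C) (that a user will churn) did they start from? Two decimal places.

In odds form, posterior odds = prior odds × likelihood ratio, so prior odds = posterior odds ÷ LR.
Posterior odds = 0.679/(1−0.679) = 2.1153. LR = 0.55/0.24 = 2.2917.
Prior odds = 2.1153/2.2917 = 0.9230, so P(C) = 0.9230/(1+0.9230) ≈ 0.48.

P(C) = 0.48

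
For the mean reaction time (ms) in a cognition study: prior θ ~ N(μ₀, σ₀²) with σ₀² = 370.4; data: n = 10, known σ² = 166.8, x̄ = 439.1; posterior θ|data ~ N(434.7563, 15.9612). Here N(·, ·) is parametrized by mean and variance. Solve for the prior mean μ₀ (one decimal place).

With known observation variance, the Normal–Normal posterior has precision τ_n = τ₀ + n/σ² and mean μ_n = (τ₀μ₀ + (n/σ²)x̄)/τ_n.
Here τ₀ = 1/370.4 = 0.002700 and τ_data = 10/166.8 = 0.059952, so τ_n = 0.062652.
Rearranging for μ₀: μ₀ = (μ_n·τ_n − τ_data·x̄)/τ₀ = (434.7563·0.062652 − 0.059952·439.1) / 0.002700 = 0.913429/0.002700 ≈ 338.3.

μ₀ = 338.3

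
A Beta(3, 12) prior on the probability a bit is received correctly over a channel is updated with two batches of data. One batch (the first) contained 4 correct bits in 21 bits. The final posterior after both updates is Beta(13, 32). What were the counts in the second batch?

6 correct bits and 3 errors

Sequential conjugate updates are equivalent to a single update on the pooled data, so total successes = posterior α − prior α and total failures = posterior β − prior β.
Total across both batches: 13−3=10 correct bits, 32−12=20 errors.
Subtract the first batch: 10−4=6 correct bits and 20−17=3 errors.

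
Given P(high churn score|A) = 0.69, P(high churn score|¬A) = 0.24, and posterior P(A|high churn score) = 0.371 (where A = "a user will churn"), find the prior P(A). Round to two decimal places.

P(A) = 0.17

Bayes' rule in odds form gives O(A|E) = O(A)·[P(E|A)/P(E|¬A)], hence O(A) = O(A|E)/LR.
Posterior odds = 0.371/(1−0.371) = 0.5898. LR = 0.69/0.24 = 2.8750.
Prior odds = 0.5898/2.8750 = 0.2051, so P(A) = 0.2051/(1+0.2051) ≈ 0.17.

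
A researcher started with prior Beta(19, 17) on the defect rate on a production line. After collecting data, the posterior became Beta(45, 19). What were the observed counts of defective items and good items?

26 defective items and 2 good items

Beta is conjugate to the binomial likelihood: posterior = Beta(a+s, b+f).
Match parameters: s=45−19=26, f=19−17=2.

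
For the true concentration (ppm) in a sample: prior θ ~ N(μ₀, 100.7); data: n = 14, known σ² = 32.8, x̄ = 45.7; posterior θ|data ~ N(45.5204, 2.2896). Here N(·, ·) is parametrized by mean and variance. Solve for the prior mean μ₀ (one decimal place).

μ₀ = 37.8

With known observation variance, the Normal–Normal posterior has precision τ_n = τ₀ + n/σ² and mean μ_n = (τ₀μ₀ + (n/σ²)x̄)/τ_n.
Here τ₀ = 1/100.7 = 0.009930 and τ_data = 14/32.8 = 0.426829, so τ_n = 0.436759.
Rearranging for μ₀: μ₀ = (μ_n·τ_n − τ_data·x̄)/τ₀ = (45.5204·0.436759 − 0.426829·45.7) / 0.009930 = 0.375359/0.009930 ≈ 37.8.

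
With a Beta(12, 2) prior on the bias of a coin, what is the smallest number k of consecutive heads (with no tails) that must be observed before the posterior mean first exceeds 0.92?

After k heads and 0 tails the posterior is Beta(12+k, 2), with mean (12+k)/(12+2+k).
Set (12+k)/(14+k) > 0.92 and solve: k > (0.92·14 − 12)/(1 − 0.92) = 11.000.
The smallest integer exceeding 11.000 is 12.

k = 12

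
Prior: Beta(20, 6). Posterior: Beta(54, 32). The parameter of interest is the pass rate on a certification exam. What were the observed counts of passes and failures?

34 passes and 26 failures

A Beta(a, b) prior with s successes and f failures in binomial data gives a Beta(a+s, b+f) posterior.
So s = 54 − 20 = 34 and f = 32 − 6 = 26.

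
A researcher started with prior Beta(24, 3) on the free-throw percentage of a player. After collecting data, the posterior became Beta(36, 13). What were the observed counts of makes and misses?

12 makes and 10 misses

Under Beta–binomial conjugacy the posterior parameters are (a+s, b+f).
Match parameters: s=36−24=12, f=13−3=10.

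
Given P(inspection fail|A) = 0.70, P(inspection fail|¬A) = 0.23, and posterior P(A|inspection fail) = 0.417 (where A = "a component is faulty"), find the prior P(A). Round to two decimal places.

Bayes' rule in odds form gives O(A|E) = O(A)·[P(E|A)/P(E|¬A)], hence O(A) = O(A|E)/LR.
Posterior odds = 0.417/(1−0.417) = 0.7153. LR = 0.70/0.23 = 3.0435.
Prior odds = 0.7153/3.0435 = 0.2350, so P(A) = 0.2350/(1+0.2350) ≈ 0.19.

P(A) = 0.19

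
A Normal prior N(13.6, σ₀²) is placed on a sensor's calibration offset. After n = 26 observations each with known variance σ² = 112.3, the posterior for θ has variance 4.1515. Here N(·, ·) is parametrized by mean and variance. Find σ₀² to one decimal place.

For the Normal–Normal model with known σ², precisions add: τ_n = τ₀ + n/σ².
So 1/σ₀² = 1/4.1515 − 26/112.3 = 0.240877 − 0.231523 = 0.009354.
Hence σ₀² = 1/0.009354 ≈ 106.9.

σ₀² = 106.9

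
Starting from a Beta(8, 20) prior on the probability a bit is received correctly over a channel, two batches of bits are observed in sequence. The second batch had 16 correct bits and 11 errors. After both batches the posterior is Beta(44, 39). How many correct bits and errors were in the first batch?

Because Beta–binomial updating is additive in the counts, the combined data contributed (α_post−α_prior, β_post−β_prior) successes and failures.
Total across both batches: 44−8=36 correct bits, 39−20=19 errors.
Subtract the second batch: 36−16=20 correct bits and 19−11=8 errors.

20 correct bits and 8 errors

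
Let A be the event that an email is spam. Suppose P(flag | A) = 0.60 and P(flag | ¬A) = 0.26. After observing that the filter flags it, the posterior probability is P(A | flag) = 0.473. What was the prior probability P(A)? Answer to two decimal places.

P(A) = 0.28

Bayes' rule in odds form gives O(A|E) = O(A)·[P(E|A)/P(E|¬A)], hence O(A) = O(A|E)/LR.
Posterior odds = 0.473/(1−0.473) = 0.8975. LR = 0.60/0.26 = 2.3077.
Prior odds = 0.8975/2.3077 = 0.3889, so P(A) = 0.3889/(1+0.3889) ≈ 0.28.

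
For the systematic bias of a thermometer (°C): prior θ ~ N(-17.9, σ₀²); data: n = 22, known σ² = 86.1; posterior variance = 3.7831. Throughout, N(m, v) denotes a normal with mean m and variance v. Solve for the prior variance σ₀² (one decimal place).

Posterior precision equals prior precision plus data precision: 1/σ_n² = 1/σ₀² + n/σ².
So 1/σ₀² = 1/3.7831 − 22/86.1 = 0.264333 − 0.255517 = 0.008816.
Hence σ₀² = 1/0.008816 ≈ 113.4.

σ₀² = 113.4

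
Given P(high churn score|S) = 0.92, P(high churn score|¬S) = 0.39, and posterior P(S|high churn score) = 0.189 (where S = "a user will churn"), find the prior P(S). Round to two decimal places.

Bayes' rule in odds form gives O(S|E) = O(S)·[P(E|S)/P(E|¬S)], hence O(S) = O(S|E)/LR.
Posterior odds = 0.189/(1−0.189) = 0.2330. LR = 0.92/0.39 = 2.3590.
Prior odds = 0.2330/2.3590 = 0.0988, so P(S) = 0.0988/(1+0.0988) ≈ 0.09.

P(S) = 0.09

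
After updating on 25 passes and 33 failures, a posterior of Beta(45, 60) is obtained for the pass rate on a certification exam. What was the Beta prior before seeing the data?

Beta(20, 27)

Beta is conjugate to the binomial likelihood: posterior = Beta(α+s, β+f).
So α = 45 − 25 = 20 and β = 60 − 33 = 27.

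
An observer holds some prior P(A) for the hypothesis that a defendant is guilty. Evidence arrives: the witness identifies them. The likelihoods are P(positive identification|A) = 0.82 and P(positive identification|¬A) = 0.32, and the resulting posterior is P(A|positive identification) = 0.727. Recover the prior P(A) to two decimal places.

Bayes' rule in odds form gives O(A|E) = O(A)·[P(E|A)/P(E|¬A)], hence O(A) = O(A|E)/LR.
Posterior odds = 0.727/(1−0.727) = 2.6630. LR = 0.82/0.32 = 2.5625.
Prior odds = 2.6630/2.5625 = 1.0392, so P(A) = 1.0392/(1+1.0392) ≈ 0.51.

P(A) = 0.51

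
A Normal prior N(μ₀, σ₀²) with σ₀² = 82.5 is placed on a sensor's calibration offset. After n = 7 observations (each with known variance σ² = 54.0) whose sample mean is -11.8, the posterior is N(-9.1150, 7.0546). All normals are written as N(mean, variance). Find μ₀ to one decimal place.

The posterior mean is a precision-weighted average: μ_n = (τ₀μ₀ + τ_data·x̄)/(τ₀+τ_data), with τ₀=1/σ₀² and τ_data=n/σ².
Here τ₀ = 1/82.5 = 0.012121 and τ_data = 7/54.0 = 0.129630, so τ_n = 0.141751.
Rearranging for μ₀: μ₀ = (μ_n·τ_n − τ_data·x̄)/τ₀ = (-9.1150·0.141751 − 0.129630·-11.8) / 0.012121 = 0.237574/0.012121 ≈ 19.6.

μ₀ = 19.6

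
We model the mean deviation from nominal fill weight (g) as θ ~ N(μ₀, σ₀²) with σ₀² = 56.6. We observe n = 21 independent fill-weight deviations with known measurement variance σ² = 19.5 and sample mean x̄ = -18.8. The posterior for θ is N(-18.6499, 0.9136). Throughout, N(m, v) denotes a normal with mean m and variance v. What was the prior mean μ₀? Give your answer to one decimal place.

The posterior mean is a precision-weighted average: μ_n = (τ₀μ₀ + τ_data·x̄)/(τ₀+τ_data), with τ₀=1/σ₀² and τ_data=n/σ².
Here τ₀ = 1/56.6 = 0.017668 and τ_data = 21/19.5 = 1.076923, so τ_n = 1.094591.
Rearranging for μ₀: μ₀ = (μ_n·τ_n − τ_data·x̄)/τ₀ = (-18.6499·1.094591 − 1.076923·-18.8) / 0.017668 = -0.167860/0.017668 ≈ -9.5.

μ₀ = -9.5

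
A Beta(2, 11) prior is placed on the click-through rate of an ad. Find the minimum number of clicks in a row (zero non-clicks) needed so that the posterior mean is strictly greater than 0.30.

After k clicks and 0 non-clicks the posterior is Beta(2+k, 11), with mean (2+k)/(2+11+k).
Set (2+k)/(13+k) > 0.30 and solve: k > (0.30·13 − 2)/(1 − 0.30) = 2.714.
The smallest integer exceeding 2.714 is 3, and checking k=3: (5)/(16) = 0.3125 > 0.30.

k = 3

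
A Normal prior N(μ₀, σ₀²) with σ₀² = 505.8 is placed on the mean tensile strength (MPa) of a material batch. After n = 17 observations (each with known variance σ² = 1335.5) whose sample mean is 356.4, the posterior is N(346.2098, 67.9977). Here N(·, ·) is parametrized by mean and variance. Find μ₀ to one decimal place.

The posterior mean is a precision-weighted average: μ_n = (τ₀μ₀ + τ_data·x̄)/(τ₀+τ_data), with τ₀=1/σ₀² and τ_data=n/σ².
Here τ₀ = 1/505.8 = 0.001977 and τ_data = 17/1335.5 = 0.012729, so τ_n = 0.014706.
Rearranging for μ₀: μ₀ = (μ_n·τ_n − τ_data·x̄)/τ₀ = (346.2098·0.014706 − 0.012729·356.4) / 0.001977 = 0.554746/0.001977 ≈ 280.6.

μ₀ = 280.6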